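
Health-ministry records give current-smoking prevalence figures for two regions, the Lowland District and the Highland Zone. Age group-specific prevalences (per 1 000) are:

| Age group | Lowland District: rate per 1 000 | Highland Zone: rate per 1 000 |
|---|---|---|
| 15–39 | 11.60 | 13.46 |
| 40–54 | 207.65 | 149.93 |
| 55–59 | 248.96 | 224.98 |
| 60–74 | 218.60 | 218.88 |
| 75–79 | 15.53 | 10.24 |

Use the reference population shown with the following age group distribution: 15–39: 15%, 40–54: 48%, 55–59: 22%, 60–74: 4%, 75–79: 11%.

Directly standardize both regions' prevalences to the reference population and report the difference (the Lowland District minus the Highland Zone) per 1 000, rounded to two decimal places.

Standard weights: 0.15, 0.48, 0.22, 0.04, 0.11.
The Lowland District: 0.1500×11.60 + 0.4800×207.65 + 0.2200×248.96 + 0.0400×218.60 + 0.1100×15.53 = 166.6355 per 1 000.
The Highland Zone: 0.1500×13.46 + 0.4800×149.93 + 0.2200×224.98 + 0.0400×218.88 + 0.1100×10.24 = 133.3626 per 1 000.
Difference = 166.6355 − 133.3626 = 33.2729.

33.27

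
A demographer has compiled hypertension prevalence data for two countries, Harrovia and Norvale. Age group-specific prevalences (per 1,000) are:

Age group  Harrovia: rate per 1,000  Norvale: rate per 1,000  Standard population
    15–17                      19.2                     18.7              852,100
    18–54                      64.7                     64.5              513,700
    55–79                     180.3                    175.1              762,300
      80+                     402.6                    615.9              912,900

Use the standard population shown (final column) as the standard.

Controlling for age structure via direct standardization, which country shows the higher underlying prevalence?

Standard total = 3,041,000; weights = 0.2802, 0.1689, 0.2507, 0.3002.
Harrovia: 0.2802×19.2 + 0.1689×64.7 + 0.2507×180.3 + 0.3002×402.6 = 182.3653 per 1,000.
Norvale: 0.2802×18.7 + 0.1689×64.5 + 0.2507×175.1 + 0.3002×615.9 = 244.9200 per 1,000.

Norvale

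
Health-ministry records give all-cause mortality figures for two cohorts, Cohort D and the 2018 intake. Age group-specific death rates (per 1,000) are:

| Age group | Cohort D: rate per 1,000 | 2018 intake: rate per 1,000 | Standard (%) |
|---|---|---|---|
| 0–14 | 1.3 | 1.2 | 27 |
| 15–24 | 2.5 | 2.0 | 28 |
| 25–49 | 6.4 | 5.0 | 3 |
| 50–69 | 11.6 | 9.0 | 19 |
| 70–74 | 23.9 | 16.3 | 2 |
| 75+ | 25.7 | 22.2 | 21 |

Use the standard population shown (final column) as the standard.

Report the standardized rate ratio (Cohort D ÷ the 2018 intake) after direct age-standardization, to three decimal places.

Standard weights: 0.27, 0.28, 0.03, 0.19, 0.02, 0.21.
Cohort D: 0.2700×1.3 + 0.2800×2.5 + 0.0300×6.4 + 0.1900×11.6 + 0.0200×23.9 + 0.2100×25.7 = 9.3220 per 1,000.
The 2018 intake: 0.2700×1.2 + 0.2800×2.0 + 0.0300×5.0 + 0.1900×9.0 + 0.0200×16.3 + 0.2100×22.2 = 7.7320 per 1,000.
Ratio = 9.3220 ÷ 7.7320 = 1.20564.

1.206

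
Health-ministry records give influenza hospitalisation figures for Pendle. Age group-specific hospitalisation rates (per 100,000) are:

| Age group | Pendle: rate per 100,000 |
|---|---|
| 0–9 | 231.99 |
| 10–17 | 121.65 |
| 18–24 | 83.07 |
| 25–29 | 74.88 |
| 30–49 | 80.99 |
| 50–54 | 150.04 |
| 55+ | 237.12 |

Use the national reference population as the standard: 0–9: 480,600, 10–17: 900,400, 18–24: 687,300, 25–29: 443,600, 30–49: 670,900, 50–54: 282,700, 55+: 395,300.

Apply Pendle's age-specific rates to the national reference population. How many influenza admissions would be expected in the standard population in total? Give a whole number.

5018

Expected influenza admissions = Σ (standard pop × age-specific rate ÷ 100,000)
= 480,600×231.99/100,000 + 900,400×121.65/100,000 + 687,300×83.07/100,000 + 443,600×74.88/100,000 + 670,900×80.99/100,000 + 282,700×150.04/100,000 + 395,300×237.12/100,000
= 1114.94 + 1095.34 + 570.94 + 332.17 + 543.36 + 424.16 + 937.34 = 5018.25.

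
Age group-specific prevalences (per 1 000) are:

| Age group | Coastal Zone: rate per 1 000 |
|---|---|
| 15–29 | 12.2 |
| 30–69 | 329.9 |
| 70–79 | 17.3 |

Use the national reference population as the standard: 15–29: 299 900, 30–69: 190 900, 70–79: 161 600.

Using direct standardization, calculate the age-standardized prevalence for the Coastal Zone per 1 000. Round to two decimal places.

Standard total = 652 400; weights = 0.4597, 0.2926, 0.2477.
Standardized rate: 0.4597×12.2 + 0.2926×329.9 + 0.2477×17.3 = 106.4261 per 1 000.

106.43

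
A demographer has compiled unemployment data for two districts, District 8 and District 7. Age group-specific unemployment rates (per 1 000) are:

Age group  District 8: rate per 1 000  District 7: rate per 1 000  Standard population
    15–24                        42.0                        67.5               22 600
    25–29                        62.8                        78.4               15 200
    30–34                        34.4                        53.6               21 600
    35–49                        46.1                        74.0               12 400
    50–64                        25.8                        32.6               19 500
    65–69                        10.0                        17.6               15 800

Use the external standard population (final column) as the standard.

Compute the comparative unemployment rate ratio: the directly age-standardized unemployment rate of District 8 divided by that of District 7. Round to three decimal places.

Standard total = 107 100; weights = 0.2110, 0.1419, 0.2017, 0.1158, 0.1821, 0.1475.
District 8: 0.2110×42.0 + 0.1419×62.8 + 0.2017×34.4 + 0.1158×46.1 + 0.1821×25.8 + 0.1475×10.0 = 36.2235 per 1 000.
District 7: 0.2110×67.5 + 0.1419×78.4 + 0.2017×53.6 + 0.1158×74.0 + 0.1821×32.6 + 0.1475×17.6 = 53.2803 per 1 000.
Ratio = 36.2235 ÷ 53.2803 = 0.67987.

0.680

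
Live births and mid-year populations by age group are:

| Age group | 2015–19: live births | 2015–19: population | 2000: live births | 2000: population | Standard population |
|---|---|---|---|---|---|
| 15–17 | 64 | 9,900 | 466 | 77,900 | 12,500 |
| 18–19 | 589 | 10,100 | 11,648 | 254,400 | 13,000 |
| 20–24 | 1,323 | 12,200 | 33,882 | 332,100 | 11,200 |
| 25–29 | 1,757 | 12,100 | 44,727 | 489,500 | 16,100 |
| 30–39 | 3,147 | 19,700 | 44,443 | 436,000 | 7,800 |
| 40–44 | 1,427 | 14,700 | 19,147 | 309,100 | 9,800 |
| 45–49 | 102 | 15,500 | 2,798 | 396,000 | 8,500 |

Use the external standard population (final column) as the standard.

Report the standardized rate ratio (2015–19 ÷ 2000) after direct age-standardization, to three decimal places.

Age-specific rates per 1,000 for 2015–19: 6.465, 58.317, 108.443, 145.207, 159.746, 97.075, 6.581.
For 2000: 5.982, 45.786, 102.023, 91.373, 101.933, 61.944, 7.066.
Standard total = 78,900; weights = 0.1584, 0.1648, 0.1420, 0.2041, 0.0989, 0.1242, 0.1077.
2015–19: 0.1584×6.465 + 0.1648×58.317 + 0.1420×108.443 + 0.2041×145.207 + 0.0989×159.746 + 0.1242×97.075 + 0.1077×6.581 = 84.2155 per 1,000.
2000: 0.1584×5.982 + 0.1648×45.786 + 0.1420×102.023 + 0.2041×91.373 + 0.0989×101.933 + 0.1242×61.944 + 0.1077×7.066 = 60.1515 per 1,000.
Ratio = 84.2155 ÷ 60.1515 = 1.40006.

1.400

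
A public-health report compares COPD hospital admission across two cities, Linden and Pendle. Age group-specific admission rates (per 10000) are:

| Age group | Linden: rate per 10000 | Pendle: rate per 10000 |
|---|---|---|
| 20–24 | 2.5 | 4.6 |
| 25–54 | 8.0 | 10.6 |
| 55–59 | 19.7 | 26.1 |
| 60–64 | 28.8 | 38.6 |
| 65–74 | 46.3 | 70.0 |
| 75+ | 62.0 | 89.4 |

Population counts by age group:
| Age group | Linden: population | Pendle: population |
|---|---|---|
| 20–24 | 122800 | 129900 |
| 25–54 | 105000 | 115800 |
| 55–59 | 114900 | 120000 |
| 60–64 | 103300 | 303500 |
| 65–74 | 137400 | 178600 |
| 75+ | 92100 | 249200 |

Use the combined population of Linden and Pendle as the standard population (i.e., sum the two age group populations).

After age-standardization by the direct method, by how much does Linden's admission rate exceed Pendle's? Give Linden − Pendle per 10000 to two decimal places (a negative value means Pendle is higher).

-13.22

Combined standard total = 1772500; weights = 0.1426, 0.1246, 0.1325, 0.2295, 0.1783, 0.1926.
Linden: 0.1426×2.5 + 0.1246×8.0 + 0.1325×19.7 + 0.2295×28.8 + 0.1783×46.3 + 0.1926×62.0 = 30.7661 per 10000.
Pendle: 0.1426×4.6 + 0.1246×10.6 + 0.1325×26.1 + 0.2295×38.6 + 0.1783×70.0 + 0.1926×89.4 = 43.9879 per 10000.
Difference = 30.7661 − 43.9879 = -13.2218.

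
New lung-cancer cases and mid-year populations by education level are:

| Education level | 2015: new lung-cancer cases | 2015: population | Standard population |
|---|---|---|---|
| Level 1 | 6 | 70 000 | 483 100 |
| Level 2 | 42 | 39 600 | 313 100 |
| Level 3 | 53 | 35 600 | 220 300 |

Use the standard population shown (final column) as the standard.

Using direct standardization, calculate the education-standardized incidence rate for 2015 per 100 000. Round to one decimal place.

69.0

Education-specific rates per 100 000 for 2015: 8.57, 106.06, 148.88.
Standard total = 1 016 500; weights = 0.4753, 0.3080, 0.2167.
Standardized rate: 0.4753×8.57 + 0.3080×106.06 + 0.2167×148.88 = 69.0073 per 100 000.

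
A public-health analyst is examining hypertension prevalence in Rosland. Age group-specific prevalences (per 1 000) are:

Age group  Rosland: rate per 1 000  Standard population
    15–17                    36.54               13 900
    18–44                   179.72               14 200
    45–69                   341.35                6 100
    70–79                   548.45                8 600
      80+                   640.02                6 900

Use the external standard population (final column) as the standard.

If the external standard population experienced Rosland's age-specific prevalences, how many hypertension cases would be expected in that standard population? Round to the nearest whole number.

Expected hypertension cases = Σ (standard pop × age-specific rate ÷ 1 000)
= 13 900×36.54/1 000 + 14 200×179.72/1 000 + 6 100×341.35/1 000 + 8 600×548.45/1 000 + 6 900×640.02/1 000
= 507.91 + 2552.02 + 2082.24 + 4716.67 + 4416.14 = 14274.97.

14275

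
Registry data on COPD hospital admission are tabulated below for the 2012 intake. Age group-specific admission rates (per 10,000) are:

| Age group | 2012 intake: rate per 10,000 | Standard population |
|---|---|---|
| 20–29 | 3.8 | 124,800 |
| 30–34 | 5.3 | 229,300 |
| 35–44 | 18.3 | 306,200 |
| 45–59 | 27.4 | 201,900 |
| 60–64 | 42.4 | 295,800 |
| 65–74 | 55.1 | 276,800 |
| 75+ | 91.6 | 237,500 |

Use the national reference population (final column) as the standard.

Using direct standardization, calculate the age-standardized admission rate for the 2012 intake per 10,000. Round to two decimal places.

37.30

Standard total = 1,672,300; weights = 0.0746, 0.1371, 0.1831, 0.1207, 0.1769, 0.1655, 0.1420.
Standardized rate: 0.0746×3.8 + 0.1371×5.3 + 0.1831×18.3 + 0.1207×27.4 + 0.1769×42.4 + 0.1655×55.1 + 0.1420×91.6 = 37.2981 per 10,000.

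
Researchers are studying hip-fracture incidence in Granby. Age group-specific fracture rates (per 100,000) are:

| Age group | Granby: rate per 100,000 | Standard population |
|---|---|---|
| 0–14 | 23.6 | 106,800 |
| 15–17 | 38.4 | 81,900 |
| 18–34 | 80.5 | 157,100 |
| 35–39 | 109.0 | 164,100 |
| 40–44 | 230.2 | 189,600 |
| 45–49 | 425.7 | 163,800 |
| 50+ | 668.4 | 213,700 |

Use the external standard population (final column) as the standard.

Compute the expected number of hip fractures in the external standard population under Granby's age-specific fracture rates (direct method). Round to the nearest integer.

2924

Expected hip fractures = Σ (standard pop × age-specific rate ÷ 100,000)
= 106,800×23.6/100,000 + 81,900×38.4/100,000 + 157,100×80.5/100,000 + 164,100×109.0/100,000 + 189,600×230.2/100,000 + 163,800×425.7/100,000 + 213,700×668.4/100,000
= 25.20 + 31.45 + 126.47 + 178.87 + 436.46 + 697.30 + 1428.37 = 2924.12.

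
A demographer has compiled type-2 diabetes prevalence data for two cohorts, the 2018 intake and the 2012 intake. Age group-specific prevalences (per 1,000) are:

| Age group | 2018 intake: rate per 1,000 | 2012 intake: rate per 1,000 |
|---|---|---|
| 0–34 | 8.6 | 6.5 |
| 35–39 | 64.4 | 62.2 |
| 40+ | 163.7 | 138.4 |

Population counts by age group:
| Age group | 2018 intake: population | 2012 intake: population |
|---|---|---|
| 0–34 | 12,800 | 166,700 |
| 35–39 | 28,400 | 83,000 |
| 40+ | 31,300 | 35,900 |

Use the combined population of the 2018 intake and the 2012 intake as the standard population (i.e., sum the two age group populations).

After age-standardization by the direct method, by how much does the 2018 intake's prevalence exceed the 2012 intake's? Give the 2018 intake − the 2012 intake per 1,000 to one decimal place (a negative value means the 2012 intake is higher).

Combined standard total = 358,100; weights = 0.5013, 0.3111, 0.1877.
The 2018 intake: 0.5013×8.6 + 0.3111×64.4 + 0.1877×163.7 = 55.0642 per 1,000.
The 2012 intake: 0.5013×6.5 + 0.3111×62.2 + 0.1877×138.4 = 48.5795 per 1,000.
Difference = 55.0642 − 48.5795 = 6.4848.

6.5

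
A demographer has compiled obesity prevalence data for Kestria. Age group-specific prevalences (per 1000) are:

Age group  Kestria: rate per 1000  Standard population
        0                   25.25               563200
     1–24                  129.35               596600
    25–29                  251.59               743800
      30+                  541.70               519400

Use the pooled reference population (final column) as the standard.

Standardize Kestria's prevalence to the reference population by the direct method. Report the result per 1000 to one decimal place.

Standard total = 2423000; weights = 0.2324, 0.2462, 0.3070, 0.2144.
Standardized rate: 0.2324×25.25 + 0.2462×129.35 + 0.3070×251.59 + 0.2144×541.70 = 231.0700 per 1000.

231.1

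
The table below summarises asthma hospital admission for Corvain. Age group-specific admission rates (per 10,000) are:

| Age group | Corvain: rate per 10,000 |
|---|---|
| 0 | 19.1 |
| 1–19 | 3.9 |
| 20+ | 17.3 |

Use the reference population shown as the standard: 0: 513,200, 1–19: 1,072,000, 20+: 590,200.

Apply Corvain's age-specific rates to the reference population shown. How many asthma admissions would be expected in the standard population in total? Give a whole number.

Expected asthma admissions = Σ (standard pop × age-specific rate ÷ 10,000)
= 513,200×19.1/10,000 + 1,072,000×3.9/10,000 + 590,200×17.3/10,000
= 980.21 + 418.08 + 1021.05 = 2419.34.

2419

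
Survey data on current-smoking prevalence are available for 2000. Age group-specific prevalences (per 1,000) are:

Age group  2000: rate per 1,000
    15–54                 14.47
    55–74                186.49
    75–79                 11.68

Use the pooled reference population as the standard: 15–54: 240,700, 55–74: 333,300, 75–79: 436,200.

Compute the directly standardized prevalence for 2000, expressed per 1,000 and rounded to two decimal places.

Standard total = 1,010,200; weights = 0.2383, 0.3299, 0.4318.
Standardized rate: 0.2383×14.47 + 0.3299×186.49 + 0.4318×11.68 = 70.0207 per 1,000.

70.02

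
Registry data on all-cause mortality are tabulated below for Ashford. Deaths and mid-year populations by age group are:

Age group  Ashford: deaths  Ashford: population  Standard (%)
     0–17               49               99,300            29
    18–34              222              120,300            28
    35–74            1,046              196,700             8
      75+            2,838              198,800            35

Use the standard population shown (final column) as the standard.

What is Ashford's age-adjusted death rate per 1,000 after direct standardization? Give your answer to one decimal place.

6.1

Age-specific rates per 1,000 for Ashford: 0.493, 1.845, 5.318, 14.276.
Standard weights: 0.29, 0.28, 0.08, 0.35.
Standardized rate: 0.2900×0.493 + 0.2800×1.845 + 0.0800×5.318 + 0.3500×14.276 = 6.0817 per 1,000.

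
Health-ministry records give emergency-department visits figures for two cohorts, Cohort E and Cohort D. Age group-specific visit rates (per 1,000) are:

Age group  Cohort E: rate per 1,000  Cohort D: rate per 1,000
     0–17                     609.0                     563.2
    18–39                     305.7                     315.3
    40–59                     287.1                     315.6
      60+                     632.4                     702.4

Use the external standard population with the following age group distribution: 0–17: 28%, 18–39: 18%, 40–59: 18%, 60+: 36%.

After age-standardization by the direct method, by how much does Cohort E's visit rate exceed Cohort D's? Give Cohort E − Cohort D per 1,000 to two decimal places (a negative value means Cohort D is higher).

Standard weights: 0.28, 0.18, 0.18, 0.36.
Cohort E: 0.2800×609.0 + 0.1800×305.7 + 0.1800×287.1 + 0.3600×632.4 = 504.8880 per 1,000.
Cohort D: 0.2800×563.2 + 0.1800×315.3 + 0.1800×315.6 + 0.3600×702.4 = 524.1220 per 1,000.
Difference = 504.8880 − 524.1220 = -19.2340.

-19.23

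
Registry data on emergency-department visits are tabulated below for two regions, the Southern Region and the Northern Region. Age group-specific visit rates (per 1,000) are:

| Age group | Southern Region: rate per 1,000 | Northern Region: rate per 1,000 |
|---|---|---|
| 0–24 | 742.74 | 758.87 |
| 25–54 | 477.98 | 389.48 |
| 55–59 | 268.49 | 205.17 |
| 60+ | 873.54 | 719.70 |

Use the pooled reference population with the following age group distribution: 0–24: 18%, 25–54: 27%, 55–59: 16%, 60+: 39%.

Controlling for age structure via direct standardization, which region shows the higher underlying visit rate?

Standard weights: 0.18, 0.27, 0.16, 0.39.
The Southern Region: 0.1800×742.74 + 0.2700×477.98 + 0.1600×268.49 + 0.3900×873.54 = 646.3868 per 1,000.
The Northern Region: 0.1800×758.87 + 0.2700×389.48 + 0.1600×205.17 + 0.3900×719.70 = 555.2664 per 1,000.

Southern Region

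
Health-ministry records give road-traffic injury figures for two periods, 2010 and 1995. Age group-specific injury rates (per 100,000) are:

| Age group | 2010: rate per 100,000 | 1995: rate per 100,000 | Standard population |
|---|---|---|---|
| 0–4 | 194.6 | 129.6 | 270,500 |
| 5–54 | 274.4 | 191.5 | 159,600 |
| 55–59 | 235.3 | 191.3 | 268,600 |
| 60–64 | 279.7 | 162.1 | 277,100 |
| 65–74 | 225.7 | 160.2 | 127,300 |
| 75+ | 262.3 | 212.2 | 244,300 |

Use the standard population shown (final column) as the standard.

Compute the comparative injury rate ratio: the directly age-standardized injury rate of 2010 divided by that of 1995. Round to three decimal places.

Standard total = 1,347,400; weights = 0.2008, 0.1185, 0.1993, 0.2057, 0.0945, 0.1813.
2010: 0.2008×194.6 + 0.1185×274.4 + 0.1993×235.3 + 0.2057×279.7 + 0.0945×225.7 + 0.1813×262.3 = 244.8801 per 100,000.
1995: 0.2008×129.6 + 0.1185×191.5 + 0.1993×191.3 + 0.2057×162.1 + 0.0945×160.2 + 0.1813×212.2 = 173.7830 per 100,000.
Ratio = 244.8801 ÷ 173.7830 = 1.40911.

1.409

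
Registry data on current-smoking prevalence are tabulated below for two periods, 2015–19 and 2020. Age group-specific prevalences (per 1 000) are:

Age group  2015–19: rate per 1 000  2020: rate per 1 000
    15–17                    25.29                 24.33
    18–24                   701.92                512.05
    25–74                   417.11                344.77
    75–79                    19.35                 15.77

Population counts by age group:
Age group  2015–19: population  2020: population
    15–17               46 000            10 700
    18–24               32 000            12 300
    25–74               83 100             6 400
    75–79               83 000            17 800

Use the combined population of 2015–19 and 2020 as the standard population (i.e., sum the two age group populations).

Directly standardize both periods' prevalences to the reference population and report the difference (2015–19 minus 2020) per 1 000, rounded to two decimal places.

Combined standard total = 291 300; weights = 0.1946, 0.1521, 0.3072, 0.3460.
2015–19: 0.1946×25.29 + 0.1521×701.92 + 0.3072×417.11 + 0.3460×19.35 = 246.5184 per 1 000.
2020: 0.1946×24.33 + 0.1521×512.05 + 0.3072×344.77 + 0.3460×15.77 = 193.9920 per 1 000.
Difference = 246.5184 − 193.9920 = 52.5265.

52.53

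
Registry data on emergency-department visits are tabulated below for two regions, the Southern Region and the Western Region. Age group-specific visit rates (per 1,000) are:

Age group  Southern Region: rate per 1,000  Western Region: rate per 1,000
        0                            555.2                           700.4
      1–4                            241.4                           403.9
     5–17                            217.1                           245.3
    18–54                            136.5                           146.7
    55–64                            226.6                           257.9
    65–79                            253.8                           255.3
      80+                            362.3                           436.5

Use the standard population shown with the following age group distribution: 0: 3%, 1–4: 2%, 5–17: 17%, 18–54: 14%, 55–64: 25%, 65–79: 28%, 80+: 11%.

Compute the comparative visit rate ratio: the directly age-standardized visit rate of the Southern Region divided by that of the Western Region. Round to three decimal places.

Standard weights: 0.03, 0.02, 0.17, 0.14, 0.25, 0.28, 0.11.
The Southern Region: 0.0300×555.2 + 0.0200×241.4 + 0.1700×217.1 + 0.1400×136.5 + 0.2500×226.6 + 0.2800×253.8 + 0.1100×362.3 = 245.0680 per 1,000.
The Western Region: 0.0300×700.4 + 0.0200×403.9 + 0.1700×245.3 + 0.1400×146.7 + 0.2500×257.9 + 0.2800×255.3 + 0.1100×436.5 = 275.3030 per 1,000.
Ratio = 245.0680 ÷ 275.3030 = 0.89018.

0.890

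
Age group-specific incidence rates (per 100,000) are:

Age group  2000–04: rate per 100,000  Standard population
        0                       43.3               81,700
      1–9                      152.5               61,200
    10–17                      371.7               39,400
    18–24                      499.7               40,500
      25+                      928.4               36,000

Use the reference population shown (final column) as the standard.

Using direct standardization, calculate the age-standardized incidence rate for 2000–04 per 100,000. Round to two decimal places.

Standard total = 258,800; weights = 0.3157, 0.2365, 0.1522, 0.1565, 0.1391.
Standardized rate: 0.3157×43.3 + 0.2365×152.5 + 0.1522×371.7 + 0.1565×499.7 + 0.1391×928.4 = 313.6624 per 100,000.

313.66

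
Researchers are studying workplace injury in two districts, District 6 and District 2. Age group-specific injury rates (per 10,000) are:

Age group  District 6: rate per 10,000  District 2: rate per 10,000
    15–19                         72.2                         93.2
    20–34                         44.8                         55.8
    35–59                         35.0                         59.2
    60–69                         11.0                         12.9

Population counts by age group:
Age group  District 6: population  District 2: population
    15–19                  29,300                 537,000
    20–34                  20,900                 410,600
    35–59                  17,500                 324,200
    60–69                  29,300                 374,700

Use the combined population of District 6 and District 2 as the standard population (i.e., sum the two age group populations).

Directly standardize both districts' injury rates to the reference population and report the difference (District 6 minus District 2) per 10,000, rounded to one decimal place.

-14.7

Combined standard total = 1,743,500; weights = 0.3248, 0.2475, 0.1960, 0.2317.
District 6: 0.3248×72.2 + 0.2475×44.8 + 0.1960×35.0 + 0.2317×11.0 = 43.9470 per 10,000.
District 2: 0.3248×93.2 + 0.2475×55.8 + 0.1960×59.2 + 0.2317×12.9 = 58.6734 per 10,000.
Difference = 43.9470 − 58.6734 = -14.7264.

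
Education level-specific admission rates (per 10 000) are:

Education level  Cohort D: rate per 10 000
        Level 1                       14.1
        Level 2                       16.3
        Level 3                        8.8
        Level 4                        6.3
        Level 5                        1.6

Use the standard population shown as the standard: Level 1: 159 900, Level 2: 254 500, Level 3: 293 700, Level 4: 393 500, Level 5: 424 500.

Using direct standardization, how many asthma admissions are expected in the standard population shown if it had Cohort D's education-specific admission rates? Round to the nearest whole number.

1215

Expected asthma admissions = Σ (standard pop × education-specific rate ÷ 10 000)
= 159 900×14.1/10 000 + 254 500×16.3/10 000 + 293 700×8.8/10 000 + 393 500×6.3/10 000 + 424 500×1.6/10 000
= 225.46 + 414.83 + 258.46 + 247.91 + 67.92 = 1214.58.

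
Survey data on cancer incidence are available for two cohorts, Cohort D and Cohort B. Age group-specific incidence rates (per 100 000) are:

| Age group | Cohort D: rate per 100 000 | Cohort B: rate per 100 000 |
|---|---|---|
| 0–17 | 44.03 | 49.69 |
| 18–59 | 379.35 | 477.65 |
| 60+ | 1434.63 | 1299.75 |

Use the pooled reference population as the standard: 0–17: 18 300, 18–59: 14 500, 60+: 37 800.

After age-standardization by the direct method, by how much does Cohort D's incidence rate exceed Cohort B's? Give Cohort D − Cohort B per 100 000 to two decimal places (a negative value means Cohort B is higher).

50.56

Standard total = 70 600; weights = 0.2592, 0.2054, 0.5354.
Cohort D: 0.2592×44.03 + 0.2054×379.35 + 0.5354×1434.63 = 857.4410 per 100 000.
Cohort B: 0.2592×49.69 + 0.2054×477.65 + 0.5354×1299.75 = 806.8810 per 100 000.
Difference = 857.4410 − 806.8810 = 50.5600.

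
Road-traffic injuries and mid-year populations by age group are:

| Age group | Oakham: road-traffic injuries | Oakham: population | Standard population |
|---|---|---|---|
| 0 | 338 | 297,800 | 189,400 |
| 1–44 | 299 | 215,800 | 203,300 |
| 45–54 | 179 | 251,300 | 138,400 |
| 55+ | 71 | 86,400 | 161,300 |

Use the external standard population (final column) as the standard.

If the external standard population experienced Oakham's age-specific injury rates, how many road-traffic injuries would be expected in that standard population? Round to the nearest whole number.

728

Age-specific rates per 100,000 for Oakham: 113.50, 138.55, 71.23, 82.18.
Expected road-traffic injuries = Σ (standard pop × age-specific rate ÷ 100,000)
= 189,400×113.50/100,000 + 203,300×138.55/100,000 + 138,400×71.23/100,000 + 161,300×82.18/100,000
= 214.97 + 281.68 + 98.58 + 132.55 = 727.78.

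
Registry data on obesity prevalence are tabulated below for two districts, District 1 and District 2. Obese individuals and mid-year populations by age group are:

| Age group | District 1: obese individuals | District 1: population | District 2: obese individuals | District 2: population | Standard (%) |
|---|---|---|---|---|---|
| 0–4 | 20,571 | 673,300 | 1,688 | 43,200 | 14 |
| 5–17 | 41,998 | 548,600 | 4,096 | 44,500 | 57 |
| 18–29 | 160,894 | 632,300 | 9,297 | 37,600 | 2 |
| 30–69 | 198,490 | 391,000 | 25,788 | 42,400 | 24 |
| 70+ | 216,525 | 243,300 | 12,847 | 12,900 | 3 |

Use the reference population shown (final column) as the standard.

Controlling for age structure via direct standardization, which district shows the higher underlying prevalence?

Age-specific rates per 1,000 for District 1: 30.553, 76.555, 254.458, 507.647, 889.951.
For District 2: 39.074, 92.045, 247.261, 608.208, 995.891.
Standard weights: 0.14, 0.57, 0.02, 0.24, 0.03.
District 1: 0.1400×30.553 + 0.5700×76.555 + 0.0200×254.458 + 0.2400×507.647 + 0.0300×889.951 = 201.5366 per 1,000.
District 2: 0.1400×39.074 + 0.5700×92.045 + 0.0200×247.261 + 0.2400×608.208 + 0.0300×995.891 = 238.7278 per 1,000.

District 2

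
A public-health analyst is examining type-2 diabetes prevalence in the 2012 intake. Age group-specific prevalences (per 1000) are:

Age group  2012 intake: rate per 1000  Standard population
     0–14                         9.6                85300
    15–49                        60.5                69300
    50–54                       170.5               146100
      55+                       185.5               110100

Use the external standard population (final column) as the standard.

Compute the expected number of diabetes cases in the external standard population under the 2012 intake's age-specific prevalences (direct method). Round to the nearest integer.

50345

Expected diabetes cases = Σ (standard pop × age-specific rate ÷ 1000)
= 85300×9.6/1000 + 69300×60.5/1000 + 146100×170.5/1000 + 110100×185.5/1000
= 818.88 + 4192.65 + 24910.05 + 20423.55 = 50345.13.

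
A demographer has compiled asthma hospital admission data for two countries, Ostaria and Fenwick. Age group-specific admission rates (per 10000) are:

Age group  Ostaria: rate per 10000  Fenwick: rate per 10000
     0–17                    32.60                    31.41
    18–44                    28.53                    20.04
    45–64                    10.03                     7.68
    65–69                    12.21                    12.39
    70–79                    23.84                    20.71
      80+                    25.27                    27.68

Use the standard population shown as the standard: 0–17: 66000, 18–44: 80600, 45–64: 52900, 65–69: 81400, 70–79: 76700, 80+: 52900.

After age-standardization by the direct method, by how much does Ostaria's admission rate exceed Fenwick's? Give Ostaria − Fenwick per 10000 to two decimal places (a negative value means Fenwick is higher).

Standard total = 410500; weights = 0.1608, 0.1963, 0.1289, 0.1983, 0.1868, 0.1289.
Ostaria: 0.1608×32.60 + 0.1963×28.53 + 0.1289×10.03 + 0.1983×12.21 + 0.1868×23.84 + 0.1289×25.27 = 22.2677 per 10000.
Fenwick: 0.1608×31.41 + 0.1963×20.04 + 0.1289×7.68 + 0.1983×12.39 + 0.1868×20.71 + 0.1289×27.68 = 19.8680 per 10000.
Difference = 22.2677 − 19.8680 = 2.3997.

2.40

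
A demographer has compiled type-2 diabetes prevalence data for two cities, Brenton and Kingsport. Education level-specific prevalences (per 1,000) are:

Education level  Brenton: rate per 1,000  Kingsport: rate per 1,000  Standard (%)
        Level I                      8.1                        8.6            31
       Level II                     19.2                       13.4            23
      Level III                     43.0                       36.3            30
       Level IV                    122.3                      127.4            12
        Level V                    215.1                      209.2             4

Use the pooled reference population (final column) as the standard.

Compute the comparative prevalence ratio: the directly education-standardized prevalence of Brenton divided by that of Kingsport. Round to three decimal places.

Standard weights: 0.31, 0.23, 0.30, 0.12, 0.04.
Brenton: 0.3100×8.1 + 0.2300×19.2 + 0.3000×43.0 + 0.1200×122.3 + 0.0400×215.1 = 43.1070 per 1,000.
Kingsport: 0.3100×8.6 + 0.2300×13.4 + 0.3000×36.3 + 0.1200×127.4 + 0.0400×209.2 = 40.2940 per 1,000.
Ratio = 43.1070 ÷ 40.2940 = 1.06981.

1.070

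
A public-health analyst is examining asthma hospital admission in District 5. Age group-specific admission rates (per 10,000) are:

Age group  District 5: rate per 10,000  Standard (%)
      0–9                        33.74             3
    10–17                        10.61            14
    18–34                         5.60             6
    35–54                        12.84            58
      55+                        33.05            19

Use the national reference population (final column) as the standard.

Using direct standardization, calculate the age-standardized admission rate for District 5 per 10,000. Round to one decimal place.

Standard weights: 0.03, 0.14, 0.06, 0.58, 0.19.
Standardized rate: 0.0300×33.74 + 0.1400×10.61 + 0.0600×5.60 + 0.5800×12.84 + 0.1900×33.05 = 16.5603 per 10,000.

16.6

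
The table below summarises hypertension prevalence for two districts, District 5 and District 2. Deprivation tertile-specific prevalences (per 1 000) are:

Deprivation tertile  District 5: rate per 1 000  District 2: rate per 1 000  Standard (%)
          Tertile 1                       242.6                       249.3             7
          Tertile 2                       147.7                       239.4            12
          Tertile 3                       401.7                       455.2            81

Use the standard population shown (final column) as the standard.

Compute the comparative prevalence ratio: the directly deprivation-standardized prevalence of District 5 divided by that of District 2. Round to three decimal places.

Standard weights: 0.07, 0.12, 0.81.
District 5: 0.0700×242.6 + 0.1200×147.7 + 0.8100×401.7 = 360.0830 per 1 000.
District 2: 0.0700×249.3 + 0.1200×239.4 + 0.8100×455.2 = 414.8910 per 1 000.
Ratio = 360.0830 ÷ 414.8910 = 0.86790.

0.868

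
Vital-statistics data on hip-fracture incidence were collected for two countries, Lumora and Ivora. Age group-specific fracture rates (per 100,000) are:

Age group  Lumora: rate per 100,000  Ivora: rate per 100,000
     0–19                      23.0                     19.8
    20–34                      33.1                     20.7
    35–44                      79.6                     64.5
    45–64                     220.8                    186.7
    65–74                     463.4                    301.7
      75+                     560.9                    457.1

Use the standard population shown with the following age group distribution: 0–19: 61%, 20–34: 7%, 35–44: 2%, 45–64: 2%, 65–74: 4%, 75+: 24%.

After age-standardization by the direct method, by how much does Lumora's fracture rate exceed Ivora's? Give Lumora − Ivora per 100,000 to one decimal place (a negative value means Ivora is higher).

35.2

Standard weights: 0.61, 0.07, 0.02, 0.02, 0.04, 0.24.
Lumora: 0.6100×23.0 + 0.0700×33.1 + 0.0200×79.6 + 0.0200×220.8 + 0.0400×463.4 + 0.2400×560.9 = 175.5070 per 100,000.
Ivora: 0.6100×19.8 + 0.0700×20.7 + 0.0200×64.5 + 0.0200×186.7 + 0.0400×301.7 + 0.2400×457.1 = 140.3230 per 100,000.
Difference = 175.5070 − 140.3230 = 35.1840.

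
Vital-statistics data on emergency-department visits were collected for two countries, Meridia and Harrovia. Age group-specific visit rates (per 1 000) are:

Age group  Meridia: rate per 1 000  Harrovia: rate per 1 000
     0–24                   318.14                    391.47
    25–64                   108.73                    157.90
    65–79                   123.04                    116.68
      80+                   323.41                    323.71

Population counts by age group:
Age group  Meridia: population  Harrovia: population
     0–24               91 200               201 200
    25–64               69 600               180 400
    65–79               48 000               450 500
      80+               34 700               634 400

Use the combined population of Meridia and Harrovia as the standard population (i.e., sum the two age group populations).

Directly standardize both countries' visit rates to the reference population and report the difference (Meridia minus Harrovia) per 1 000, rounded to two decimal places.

Combined standard total = 1 710 000; weights = 0.1710, 0.1462, 0.2915, 0.3913.
Meridia: 0.1710×318.14 + 0.1462×108.73 + 0.2915×123.04 + 0.3913×323.41 = 232.7109 per 1 000.
Harrovia: 0.1710×391.47 + 0.1462×157.90 + 0.2915×116.68 + 0.3913×323.71 = 250.7019 per 1 000.
Difference = 232.7109 − 250.7019 = -17.9909.

-17.99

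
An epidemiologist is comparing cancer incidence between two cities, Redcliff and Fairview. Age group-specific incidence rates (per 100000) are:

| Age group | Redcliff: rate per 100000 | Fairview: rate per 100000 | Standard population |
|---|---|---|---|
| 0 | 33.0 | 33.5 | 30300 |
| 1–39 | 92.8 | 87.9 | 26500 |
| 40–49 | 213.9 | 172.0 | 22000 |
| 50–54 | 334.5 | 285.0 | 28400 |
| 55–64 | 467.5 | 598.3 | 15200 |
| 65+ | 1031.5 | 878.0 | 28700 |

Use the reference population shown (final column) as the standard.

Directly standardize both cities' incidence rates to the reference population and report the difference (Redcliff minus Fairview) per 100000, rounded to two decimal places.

32.16

Standard total = 151100; weights = 0.2005, 0.1754, 0.1456, 0.1880, 0.1006, 0.1899.
Redcliff: 0.2005×33.0 + 0.1754×92.8 + 0.1456×213.9 + 0.1880×334.5 + 0.1006×467.5 + 0.1899×1031.5 = 359.8594 per 100000.
Fairview: 0.2005×33.5 + 0.1754×87.9 + 0.1456×172.0 + 0.1880×285.0 + 0.1006×598.3 + 0.1899×878.0 = 327.6979 per 100000.
Difference = 359.8594 − 327.6979 = 32.1614.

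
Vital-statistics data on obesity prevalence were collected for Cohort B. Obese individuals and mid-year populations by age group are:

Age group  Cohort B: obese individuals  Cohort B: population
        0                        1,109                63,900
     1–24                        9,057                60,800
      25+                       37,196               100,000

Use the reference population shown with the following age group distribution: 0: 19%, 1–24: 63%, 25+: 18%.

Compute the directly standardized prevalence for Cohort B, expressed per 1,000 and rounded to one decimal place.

Age-specific rates per 1,000 for Cohort B: 17.355, 148.964, 371.960.
Standard weights: 0.19, 0.63, 0.18.
Standardized rate: 0.1900×17.355 + 0.6300×148.964 + 0.1800×371.960 = 164.0975 per 1,000.

164.1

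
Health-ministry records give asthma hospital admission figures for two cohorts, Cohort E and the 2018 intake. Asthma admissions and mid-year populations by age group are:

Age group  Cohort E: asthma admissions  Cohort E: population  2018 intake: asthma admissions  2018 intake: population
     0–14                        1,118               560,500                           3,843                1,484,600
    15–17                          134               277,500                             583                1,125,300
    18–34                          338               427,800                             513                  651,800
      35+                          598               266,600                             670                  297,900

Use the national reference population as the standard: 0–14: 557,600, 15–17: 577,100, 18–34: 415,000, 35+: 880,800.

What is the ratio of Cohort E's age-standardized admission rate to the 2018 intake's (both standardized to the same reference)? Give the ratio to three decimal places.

0.912

Age-specific rates per 10,000 for Cohort E: 19.95, 4.83, 7.90, 22.43.
For the 2018 intake: 25.89, 5.18, 7.87, 22.49.
Standard total = 2,430,500; weights = 0.2294, 0.2374, 0.1707, 0.3624.
Cohort E: 0.2294×19.95 + 0.2374×4.83 + 0.1707×7.90 + 0.3624×22.43 = 15.2004 per 10,000.
The 2018 intake: 0.2294×25.89 + 0.2374×5.18 + 0.1707×7.87 + 0.3624×22.49 = 16.6632 per 10,000.
Ratio = 15.2004 ÷ 16.6632 = 0.91222.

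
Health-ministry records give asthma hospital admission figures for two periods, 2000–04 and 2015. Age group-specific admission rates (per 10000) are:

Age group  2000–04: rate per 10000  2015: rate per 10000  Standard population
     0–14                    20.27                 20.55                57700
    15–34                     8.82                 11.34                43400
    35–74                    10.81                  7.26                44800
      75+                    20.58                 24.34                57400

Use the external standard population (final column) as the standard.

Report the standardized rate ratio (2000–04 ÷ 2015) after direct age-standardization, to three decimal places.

0.946

Standard total = 203300; weights = 0.2838, 0.2135, 0.2204, 0.2823.
2000–04: 0.2838×20.27 + 0.2135×8.82 + 0.2204×10.81 + 0.2823×20.58 = 15.8286 per 10000.
2015: 0.2838×20.55 + 0.2135×11.34 + 0.2204×7.26 + 0.2823×24.34 = 16.7253 per 10000.
Ratio = 15.8286 ÷ 16.7253 = 0.94638.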